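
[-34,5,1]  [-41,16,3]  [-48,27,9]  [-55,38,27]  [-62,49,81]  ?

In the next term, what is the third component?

243

For the third component, ×3 each step: 1, 3, 9, 27, 81 → 243.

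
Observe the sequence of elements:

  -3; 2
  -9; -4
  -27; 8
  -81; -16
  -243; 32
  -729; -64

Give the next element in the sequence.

-2187; 128

First slot: -3, -9, -27, -81, -243, -729 → -2187 (×3 each step).
For the second slot, ×(-2) each step: 2, -4, 8, -16, 32, -64 → 128.
Putting it together: -2187; 128.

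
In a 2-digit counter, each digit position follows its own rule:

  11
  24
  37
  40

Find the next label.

First digit: +1 each step, mod 10, so 1, 2, 3, 4 → 5.
For the second digit, +3 each step, mod 10: 1, 4, 7, 0 → 3.
So the next label is 53.

53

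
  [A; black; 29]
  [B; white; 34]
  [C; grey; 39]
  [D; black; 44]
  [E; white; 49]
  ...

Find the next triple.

[F; grey; 54]

Letter: letters move forward 1 place in the alphabet; A, B, C, D, E → F.
Shade: repeats black → white → grey; black, white, grey, black, white → grey.
Third component: +5 each step, so 29, 34, 39, 44, 49 → 54.
Combining the parts gives [F; grey; 54].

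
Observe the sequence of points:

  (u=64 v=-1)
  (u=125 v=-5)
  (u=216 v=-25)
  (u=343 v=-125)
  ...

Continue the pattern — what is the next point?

U: perfect cubes: 4³, 5³, 6³, …, so 64, 125, 216, 343 → 512.
V: ×5 each step; -1, -5, -25, -125 → -625.
Combining the parts gives (u=512 v=-625).

(u=512 v=-625)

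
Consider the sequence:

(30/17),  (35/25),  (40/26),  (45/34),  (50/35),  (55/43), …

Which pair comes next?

First coordinate: 30, 35, 40, 45, 50, 55 → 60 (+5 each step).
Second coordinate: 17, 25, 26, 34, 35, 43 → 44 (alternating steps +8, +1, +8, +1, …).
Combining the parts gives (60/44).

(60/44)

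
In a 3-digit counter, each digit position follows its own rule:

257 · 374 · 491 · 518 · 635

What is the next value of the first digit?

First digit: +1 each step, mod 10, so 2, 3, 4, 5, 6 → 7.
Second digit — +2 each step, mod 10: 5, 7, 9, 1, 3 → 5.
Third digit: −3 each step, mod 10; 7, 4, 1, 8, 5 → 2.

7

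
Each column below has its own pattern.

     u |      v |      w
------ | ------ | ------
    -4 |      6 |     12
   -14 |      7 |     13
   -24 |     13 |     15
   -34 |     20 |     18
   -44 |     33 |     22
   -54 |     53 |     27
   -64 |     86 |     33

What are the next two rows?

Column u goes -4, -14, -24, -34, -44, -54, -64 → -74 → -84 (−10 each step).
Column v goes 6, 7, 13, 20, 33, 53, 86 → 139 → 225 (each term is the sum of the two before it).
Column w — differences are 1, 2, 3, … (increasing by 1 each time): 12, 13, 15, 18, 22, 27, 33 → 40 → 48.
So the next two rows are -74  139  40 and -84  225  48.

-74  139  40; -84  225  48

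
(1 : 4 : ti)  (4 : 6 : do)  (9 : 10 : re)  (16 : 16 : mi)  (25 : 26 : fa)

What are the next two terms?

First component — perfect squares: 1², 2², 3², …: 1, 4, 9, 16, 25 → 36 → 49.
Second component: 4, 6, 10, 16, 26 → 42 → 68 (each term is the sum of the two before it).
Note: ti, do, re, mi, fa → sol → la (runs through the solfège scale do→ti).
Putting the parts together: (36 : 42 : sol) and then (49 : 68 : la).

(36 : 42 : sol), (49 : 68 : la)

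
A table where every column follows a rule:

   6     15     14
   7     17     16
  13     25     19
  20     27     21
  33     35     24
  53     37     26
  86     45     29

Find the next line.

139  47  31

First component: each term is the sum of the two before it, so 6, 7, 13, 20, 33, 53, 86 → 139.
Second component: alternating steps +2, +8, +2, +8, …; 15, 17, 25, 27, 35, 37, 45 → 47.
Third component: 14, 16, 19, 21, 24, 26, 29 → 31 (alternating steps +2, +3, +2, +3, …).
So the next line is 139  47  31.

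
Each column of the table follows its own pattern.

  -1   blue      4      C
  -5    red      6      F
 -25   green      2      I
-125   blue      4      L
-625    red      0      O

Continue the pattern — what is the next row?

First component: ×5 each step; -1, -5, -25, -125, -625 → -3125.
Colour: repeats blue → red → green; blue, red, green, blue, red → green.
Third component: alternating steps +2, −4, +2, −4, …, so 4, 6, 2, 4, 0 → 2.
Letter goes C, F, I, L, O → R (letters move forward 3 places in the alphabet).
Combining the parts gives -3125  green  2  R.

-3125  green  2  R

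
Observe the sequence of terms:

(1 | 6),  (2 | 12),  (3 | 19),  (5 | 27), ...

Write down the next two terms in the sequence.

First slot: each term is the sum of the two before it; 1, 2, 3, 5 → 8 → 13.
Second slot: 6, 12, 19, 27 → 36 → 46 (differences are 6, 7, 8, … (increasing by 1 each time)).
Putting the parts together: (8 | 36) and then (13 | 46).

(8 | 36), (13 | 46)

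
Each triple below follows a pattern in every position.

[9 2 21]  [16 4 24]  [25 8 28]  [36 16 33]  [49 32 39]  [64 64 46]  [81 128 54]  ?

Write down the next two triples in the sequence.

[100 256 63], [121 512 73]

First entry goes 9, 16, 25, 36, 49, 64, 81 → 100 → 121 (perfect squares: 3², 4², 5², …).
Second entry: ×2 each step; 2, 4, 8, 16, 32, 64, 128 → 256 → 512.
For the third entry, differences are 3, 4, 5, … (increasing by 1 each time): 21, 24, 28, 33, 39, 46, 54 → 63 → 73.
Putting the parts together: [100 256 63] and then [121 512 73].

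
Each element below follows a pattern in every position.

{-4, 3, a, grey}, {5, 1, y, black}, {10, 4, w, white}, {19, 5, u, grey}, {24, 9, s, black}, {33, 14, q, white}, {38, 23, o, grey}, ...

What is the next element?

First slot — alternating steps +9, +5, +9, +5, …: -4, 5, 10, 19, 24, 33, 38 → 47.
Second slot: each term is the sum of the two before it, so 3, 1, 4, 5, 9, 14, 23 → 37.
Letter goes a, y, w, u, s, q, o → m (letters move back 2 places in the alphabet, wrapping A→Z).
Shade — repeats grey → black → white: grey, black, white, grey, black, white, grey → black.
Putting it together: {47, 37, m, black}.

{47, 37, m, black}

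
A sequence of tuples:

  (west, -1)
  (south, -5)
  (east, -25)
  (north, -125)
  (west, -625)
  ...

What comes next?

(south, -3125)

For the direction, repeats west → south → east → north: west, south, east, north, west → south.
Second part: ×5 each step; -1, -5, -25, -125, -625 → -3125.
Putting it together: (south, -3125).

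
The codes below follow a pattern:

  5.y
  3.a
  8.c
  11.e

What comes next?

First component: each term is the sum of the two before it, so 5, 3, 8, 11 → 19.
Letter: y, a, c, e → g (letters move forward 2 places in the alphabet, wrapping Z→A).
Combining the parts gives 19.g.

19.g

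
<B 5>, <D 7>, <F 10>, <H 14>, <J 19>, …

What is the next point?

Letter: B, D, F, H, J → L (letters move forward 2 places in the alphabet).
Second coordinate: differences are 2, 3, 4, … (increasing by 1 each time); 5, 7, 10, 14, 19 → 25.
So the next point is <L 25>.

<L 25>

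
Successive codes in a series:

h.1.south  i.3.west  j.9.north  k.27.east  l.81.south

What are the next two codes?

m.243.west then n.729.north

Letter goes h, i, j, k, l → m → n (letters move forward 1 place in the alphabet).
Second component: ×3 each step, so 1, 3, 9, 27, 81 → 243 → 729.
Direction: repeats south → west → north → east; south, west, north, east, south → west → north.
Putting the parts together: m.243.west and then n.729.north.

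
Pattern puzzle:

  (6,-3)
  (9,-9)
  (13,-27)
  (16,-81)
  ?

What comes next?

For the first value, alternating steps +3, +4, +3, +4, …: 6, 9, 13, 16 → 20.
Second value: -3, -9, -27, -81 → -243 (×3 each step).
Combining the parts gives (20,-243).

(20,-243)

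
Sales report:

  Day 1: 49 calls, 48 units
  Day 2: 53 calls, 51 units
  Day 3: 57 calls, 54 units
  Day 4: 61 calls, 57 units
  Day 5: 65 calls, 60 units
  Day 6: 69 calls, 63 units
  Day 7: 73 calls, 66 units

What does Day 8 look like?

Calls — +4 each step: 49, 53, 57, 61, 65, 69, 73 → 77.
Units: +3 each step; 48, 51, 54, 57, 60, 63, 66 → 69.
So the next row is 77 calls, 69 units.

77 calls, 69 units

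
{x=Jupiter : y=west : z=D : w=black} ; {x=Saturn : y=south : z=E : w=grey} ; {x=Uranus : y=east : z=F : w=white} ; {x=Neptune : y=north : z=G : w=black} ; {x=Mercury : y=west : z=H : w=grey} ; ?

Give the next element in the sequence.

{x=Venus : y=south : z=I : w=white}

X — runs through the planets Mercury→Neptune: Jupiter, Saturn, Uranus, Neptune, Mercury → Venus.
Y: repeats west → south → east → north, so west, south, east, north, west → south.
Z: letters move forward 1 place in the alphabet; D, E, F, G, H → I.
W: black, grey, white, black, grey → white (repeats black → grey → white).
Combining the parts gives {x=Venus : y=south : z=I : w=white}.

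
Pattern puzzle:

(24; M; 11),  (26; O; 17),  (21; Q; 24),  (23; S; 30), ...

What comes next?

First entry goes 24, 26, 21, 23 → 18 (alternating steps +2, −5, +2, −5, …).
Letter: M, O, Q, S → U (letters move forward 2 places in the alphabet).
Third entry goes 11, 17, 24, 30 → 37 (alternating steps +6, +7, +6, +7, …).
Putting it together: (18; U; 37).

(18; U; 37)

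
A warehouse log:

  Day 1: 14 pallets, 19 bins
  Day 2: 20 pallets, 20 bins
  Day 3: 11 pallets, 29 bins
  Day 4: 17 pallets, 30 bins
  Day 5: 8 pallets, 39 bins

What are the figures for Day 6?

14 pallets, 40 bins

Pallets — alternating steps +6, −9, +6, −9, …: 14, 20, 11, 17, 8 → 14.
Bins — alternating steps +1, +9, +1, +9, …: 19, 20, 29, 30, 39 → 40.
So the next row is 14 pallets, 40 bins.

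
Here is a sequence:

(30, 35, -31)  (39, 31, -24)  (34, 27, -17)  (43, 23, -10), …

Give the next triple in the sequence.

First part — alternating steps +9, −5, +9, −5, …: 30, 39, 34, 43 → 38.
Second part: −4 each step, so 35, 31, 27, 23 → 19.
Third part: +7 each step, so -31, -24, -17, -10 → -3.
Putting it together: (38, 19, -3).

(38, 19, -3)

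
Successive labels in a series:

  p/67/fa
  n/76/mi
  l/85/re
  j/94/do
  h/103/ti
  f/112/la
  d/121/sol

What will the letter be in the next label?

For the letter, letters move back 2 places in the alphabet: p, n, l, j, h, f, d → b.

b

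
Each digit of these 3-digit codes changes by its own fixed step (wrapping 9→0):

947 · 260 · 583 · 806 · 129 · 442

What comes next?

For the first digit, +3 each step, mod 10: 9, 2, 5, 8, 1, 4 → 7.
Second digit — +2 each step, mod 10: 4, 6, 8, 0, 2, 4 → 6.
Third digit: +3 each step, mod 10; 7, 0, 3, 6, 9, 2 → 5.
Putting it together: 765.

765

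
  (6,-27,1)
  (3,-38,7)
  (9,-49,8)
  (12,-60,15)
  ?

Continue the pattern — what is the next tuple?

(21,-71,23)

First part — each term is the sum of the two before it: 6, 3, 9, 12 → 21.
For the second part, −11 each step: -27, -38, -49, -60 → -71.
Third part: 1, 7, 8, 15 → 23 (each term is the sum of the two before it).
Putting it together: (21,-71,23).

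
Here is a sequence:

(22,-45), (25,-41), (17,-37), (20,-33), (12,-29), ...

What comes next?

First entry: 22, 25, 17, 20, 12 → 15 (alternating steps +3, −8, +3, −8, …).
For the second entry, +4 each step: -45, -41, -37, -33, -29 → -25.
Combining the parts gives (15,-25).

(15,-25)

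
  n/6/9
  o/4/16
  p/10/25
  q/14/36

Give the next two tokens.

r/24/49, s/38/64

Letter goes n, o, p, q → r → s (letters move forward 1 place in the alphabet).
For the second component, each term is the sum of the two before it: 6, 4, 10, 14 → 24 → 38.
For the third component, perfect squares: 3², 4², 5², …: 9, 16, 25, 36 → 49 → 64.
So the next two tokens are r/24/49 and s/38/64.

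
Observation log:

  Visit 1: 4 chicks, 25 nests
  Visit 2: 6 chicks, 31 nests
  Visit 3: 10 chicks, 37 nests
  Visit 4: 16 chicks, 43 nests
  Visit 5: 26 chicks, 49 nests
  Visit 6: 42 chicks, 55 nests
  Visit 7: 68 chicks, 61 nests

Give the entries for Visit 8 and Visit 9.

Chicks: each term is the sum of the two before it, so 4, 6, 10, 16, 26, 42, 68 → 110 → 178.
For the nests, +6 each step: 25, 31, 37, 43, 49, 55, 61 → 67 → 73.
Putting the parts together: 110 chicks, 67 nests and then 178 chicks, 73 nests.

110 chicks, 67 nests; 178 chicks, 73 nests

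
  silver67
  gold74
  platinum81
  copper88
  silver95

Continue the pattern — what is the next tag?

Metal: silver, gold, platinum, copper, silver → gold (repeats silver → gold → platinum → copper).
Second component goes 67, 74, 81, 88, 95 → 102 (+7 each step).
So the next tag is gold102.

gold102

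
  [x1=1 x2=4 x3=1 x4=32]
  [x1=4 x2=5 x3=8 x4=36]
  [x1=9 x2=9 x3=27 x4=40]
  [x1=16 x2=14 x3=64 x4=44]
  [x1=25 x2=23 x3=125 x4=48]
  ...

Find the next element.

[x1=36 x2=37 x3=216 x4=52]

X1: perfect squares: 1², 2², 3², …, so 1, 4, 9, 16, 25 → 36.
X2: each term is the sum of the two before it; 4, 5, 9, 14, 23 → 37.
X3 goes 1, 8, 27, 64, 125 → 216 (perfect cubes: 1³, 2³, 3³, …).
X4 goes 32, 36, 40, 44, 48 → 52 (+4 each step).
Putting it together: [x1=36 x2=37 x3=216 x4=52].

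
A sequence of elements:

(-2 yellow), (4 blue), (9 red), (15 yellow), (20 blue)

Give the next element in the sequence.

First value: -2, 4, 9, 15, 20 → 26 (alternating steps +6, +5, +6, +5, …).
Colour — repeats yellow → blue → red: yellow, blue, red, yellow, blue → red.
Combining the parts gives (26 red).

(26 red)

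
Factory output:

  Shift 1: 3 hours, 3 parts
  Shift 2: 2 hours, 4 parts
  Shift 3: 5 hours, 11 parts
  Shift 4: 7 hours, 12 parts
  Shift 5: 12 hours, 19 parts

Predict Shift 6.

Hours: 3, 2, 5, 7, 12 → 19 (each term is the sum of the two before it).
Parts: alternating steps +1, +7, +1, +7, …, so 3, 4, 11, 12, 19 → 20.
So the next line is 19 hours, 20 parts.

19 hours, 20 parts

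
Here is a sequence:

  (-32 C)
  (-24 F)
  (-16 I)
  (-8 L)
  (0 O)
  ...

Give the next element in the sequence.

First value: +8 each step, so -32, -24, -16, -8, 0 → 8.
Letter — letters move forward 3 places in the alphabet: C, F, I, L, O → R.
So the next element is (8 R).

(8 R)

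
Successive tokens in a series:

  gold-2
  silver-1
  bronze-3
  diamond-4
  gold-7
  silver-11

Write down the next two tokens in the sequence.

bronze-18 then diamond-29

Rank goes gold, silver, bronze, diamond, gold, silver → bronze → diamond (repeats gold → silver → bronze → diamond).
Second component — each term is the sum of the two before it: 2, 1, 3, 4, 7, 11 → 18 → 29.
Putting the parts together: bronze-18 and then diamond-29.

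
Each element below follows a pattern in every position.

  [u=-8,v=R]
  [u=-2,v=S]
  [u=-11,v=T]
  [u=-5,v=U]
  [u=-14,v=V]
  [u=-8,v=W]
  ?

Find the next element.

[u=-17,v=X]

U: alternating steps +6, −9, +6, −9, …; -8, -2, -11, -5, -14, -8 → -17.
V: letters move forward 1 place in the alphabet; R, S, T, U, V, W → X.
Putting it together: [u=-17,v=X].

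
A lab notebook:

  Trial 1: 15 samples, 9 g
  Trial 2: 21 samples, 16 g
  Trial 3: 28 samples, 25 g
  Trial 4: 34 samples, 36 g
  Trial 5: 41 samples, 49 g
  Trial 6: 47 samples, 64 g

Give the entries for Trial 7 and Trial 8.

54 samples, 81 g; 60 samples, 100 g

Samples goes 15, 21, 28, 34, 41, 47 → 54 → 60 (alternating steps +6, +7, +6, +7, …).
G — perfect squares: 3², 4², 5², …: 9, 16, 25, 36, 49, 64 → 81 → 100.
Putting the parts together: 54 samples, 81 g and then 60 samples, 100 g.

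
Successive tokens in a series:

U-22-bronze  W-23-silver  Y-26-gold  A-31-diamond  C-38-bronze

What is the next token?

Letter: letters move forward 2 places in the alphabet, wrapping Z→A, so U, W, Y, A, C → E.
Second component: differences are 1, 3, 5, … (increasing by 2 each time); 22, 23, 26, 31, 38 → 47.
Rank goes bronze, silver, gold, diamond, bronze → silver (repeats bronze → silver → gold → diamond).
Combining the parts gives E-47-silver.

E-47-silver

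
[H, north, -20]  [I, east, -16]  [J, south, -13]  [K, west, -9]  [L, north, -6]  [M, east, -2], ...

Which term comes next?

Letter: letters move forward 1 place in the alphabet, so H, I, J, K, L, M → N.
Direction goes north, east, south, west, north, east → south (repeats north → east → south → west).
Third coordinate: alternating steps +4, +3, +4, +3, …; -20, -16, -13, -9, -6, -2 → 1.
So the next term is [N, south, 1].

[N, south, 1]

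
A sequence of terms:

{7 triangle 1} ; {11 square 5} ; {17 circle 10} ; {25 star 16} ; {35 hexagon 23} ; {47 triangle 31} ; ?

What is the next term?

{61 square 40}

For the first value, differences are 4, 6, 8, … (increasing by 2 each time): 7, 11, 17, 25, 35, 47 → 61.
For the shape, repeats triangle → square → circle → star → hexagon: triangle, square, circle, star, hexagon, triangle → square.
Third value — differences are 4, 5, 6, … (increasing by 1 each time): 1, 5, 10, 16, 23, 31 → 40.
Combining the parts gives {61 square 40}.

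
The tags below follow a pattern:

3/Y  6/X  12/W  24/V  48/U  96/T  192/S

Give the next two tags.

First component: ×2 each step; 3, 6, 12, 24, 48, 96, 192 → 384 → 768.
For the letter, letters move back 1 place in the alphabet: Y, X, W, V, U, T, S → R → Q.
Putting the parts together: 384/R and then 768/Q.

384/R then 768/Q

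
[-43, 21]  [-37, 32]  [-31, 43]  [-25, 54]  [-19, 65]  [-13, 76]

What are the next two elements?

[-7, 87], [-1, 98]

First coordinate — +6 each step: -43, -37, -31, -25, -19, -13 → -7 → -1.
Second coordinate — +11 each step: 21, 32, 43, 54, 65, 76 → 87 → 98.
So the next two elements are [-7, 87] and [-1, 98].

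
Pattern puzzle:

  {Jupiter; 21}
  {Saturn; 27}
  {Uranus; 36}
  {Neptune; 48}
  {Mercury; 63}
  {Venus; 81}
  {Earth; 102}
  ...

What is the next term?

Planet: runs through the planets Mercury→Neptune, so Jupiter, Saturn, Uranus, Neptune, Mercury, Venus, Earth → Mars.
Second value: differences are 6, 9, 12, … (increasing by 3 each time); 21, 27, 36, 48, 63, 81, 102 → 126.
So the next term is {Mars; 126}.

{Mars; 126}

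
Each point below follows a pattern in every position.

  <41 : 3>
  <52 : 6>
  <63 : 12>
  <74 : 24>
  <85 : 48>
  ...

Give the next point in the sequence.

<96 : 96>

For the first slot, +11 each step: 41, 52, 63, 74, 85 → 96.
Second slot: ×2 each step; 3, 6, 12, 24, 48 → 96.
Putting it together: <96 : 96>.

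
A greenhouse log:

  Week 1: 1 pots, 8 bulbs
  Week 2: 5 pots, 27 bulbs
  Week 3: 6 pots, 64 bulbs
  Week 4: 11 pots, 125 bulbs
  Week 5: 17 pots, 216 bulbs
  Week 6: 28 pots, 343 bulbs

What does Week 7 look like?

Pots: each term is the sum of the two before it, so 1, 5, 6, 11, 17, 28 → 45.
Bulbs goes 8, 27, 64, 125, 216, 343 → 512 (perfect cubes: 2³, 3³, 4³, …).
So the next line is 45 pots, 512 bulbs.

45 pots, 512 bulbs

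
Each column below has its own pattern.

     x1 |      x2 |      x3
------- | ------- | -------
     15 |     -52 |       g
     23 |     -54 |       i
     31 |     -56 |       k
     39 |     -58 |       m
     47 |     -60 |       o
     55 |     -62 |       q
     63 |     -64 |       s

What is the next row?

For the column x1, +8 each step: 15, 23, 31, 39, 47, 55, 63 → 71.
Column x2: −2 each step; -52, -54, -56, -58, -60, -62, -64 → -66.
Column x3: letters move forward 2 places in the alphabet, so g, i, k, m, o, q, s → u.
So the next row is 71  -66  u.

71  -66  u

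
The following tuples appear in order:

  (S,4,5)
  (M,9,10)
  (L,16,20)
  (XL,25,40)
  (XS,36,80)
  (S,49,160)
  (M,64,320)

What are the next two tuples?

Size: S, M, L, XL, XS, S, M → L → XL (repeats S → M → L → XL → XS).
For the second part, perfect squares: 2², 3², 4², …: 4, 9, 16, 25, 36, 49, 64 → 81 → 100.
Third part — ×2 each step: 5, 10, 20, 40, 80, 160, 320 → 640 → 1280.
Putting the parts together: (L,81,640) and then (XL,100,1280).

(L,81,640), (XL,100,1280)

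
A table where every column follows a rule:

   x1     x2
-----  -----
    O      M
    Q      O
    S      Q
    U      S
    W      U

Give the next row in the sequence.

Y  W

Column x1: O, Q, S, U, W → Y (letters move forward 2 places in the alphabet).
Column x2 — letters move forward 2 places in the alphabet: M, O, Q, S, U → W.
Combining the parts gives Y  W.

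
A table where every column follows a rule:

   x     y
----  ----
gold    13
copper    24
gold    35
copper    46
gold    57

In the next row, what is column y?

68

Column y goes 13, 24, 35, 46, 57 → 68 (+11 each step).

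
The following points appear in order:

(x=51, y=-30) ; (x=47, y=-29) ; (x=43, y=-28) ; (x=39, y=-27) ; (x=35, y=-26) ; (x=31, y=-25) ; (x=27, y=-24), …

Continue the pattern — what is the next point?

For the x, −4 each step: 51, 47, 43, 39, 35, 31, 27 → 23.
Y: +1 each step, so -30, -29, -28, -27, -26, -25, -24 → -23.
So the next point is (x=23, y=-23).

(x=23, y=-23)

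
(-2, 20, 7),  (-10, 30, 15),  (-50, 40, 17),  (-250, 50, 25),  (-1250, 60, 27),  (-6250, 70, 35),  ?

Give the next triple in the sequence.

First slot: ×5 each step, so -2, -10, -50, -250, -1250, -6250 → -31250.
For the second slot, +10 each step: 20, 30, 40, 50, 60, 70 → 80.
Third slot goes 7, 15, 17, 25, 27, 35 → 37 (alternating steps +8, +2, +8, +2, …).
Putting it together: (-31250, 80, 37).

(-31250, 80, 37)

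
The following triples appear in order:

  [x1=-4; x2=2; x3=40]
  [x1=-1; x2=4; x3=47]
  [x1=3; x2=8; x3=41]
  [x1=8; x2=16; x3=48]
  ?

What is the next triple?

[x1=14; x2=32; x3=42]

X1 goes -4, -1, 3, 8 → 14 (differences are 3, 4, 5, … (increasing by 1 each time)).
X2: ×2 each step; 2, 4, 8, 16 → 32.
X3 — alternating steps +7, −6, +7, −6, …: 40, 47, 41, 48 → 42.
Combining the parts gives [x1=14; x2=32; x3=42].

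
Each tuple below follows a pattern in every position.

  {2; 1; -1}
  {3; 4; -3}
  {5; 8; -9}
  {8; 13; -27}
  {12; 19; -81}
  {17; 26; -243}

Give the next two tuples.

First part — differences are 1, 2, 3, … (increasing by 1 each time): 2, 3, 5, 8, 12, 17 → 23 → 30.
Second part goes 1, 4, 8, 13, 19, 26 → 34 → 43 (differences are 3, 4, 5, … (increasing by 1 each time)).
Third part: ×3 each step, so -1, -3, -9, -27, -81, -243 → -729 → -2187.
So the next two tuples are {23; 34; -729} and {30; 43; -2187}.

{23; 34; -729}, {30; 43; -2187}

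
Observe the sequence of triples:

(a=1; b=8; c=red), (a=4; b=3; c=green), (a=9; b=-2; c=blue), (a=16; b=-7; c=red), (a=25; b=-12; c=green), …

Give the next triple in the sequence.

(a=36; b=-17; c=blue)

A: perfect squares: 1², 2², 3², …; 1, 4, 9, 16, 25 → 36.
B — −5 each step: 8, 3, -2, -7, -12 → -17.
C: red, green, blue, red, green → blue (repeats red → green → blue).
Putting it together: (a=36; b=-17; c=blue).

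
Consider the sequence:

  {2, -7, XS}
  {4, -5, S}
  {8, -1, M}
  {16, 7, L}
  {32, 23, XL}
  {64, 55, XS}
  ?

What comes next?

First slot: ×2 each step; 2, 4, 8, 16, 32, 64 → 128.
Second slot: always 9 less than the first slot, so -7, -5, -1, 7, 23, 55 → 119.
Size: XS, S, M, L, XL, XS → S (repeats XS → S → M → L → XL).
Combining the parts gives {128, 119, S}.

{128, 119, S}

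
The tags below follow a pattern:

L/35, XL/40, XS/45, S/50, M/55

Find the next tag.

L/60

Size: runs through clothing sizes XS→XL, so L, XL, XS, S, M → L.
Second component: +5 each step; 35, 40, 45, 50, 55 → 60.
Combining the parts gives L/60.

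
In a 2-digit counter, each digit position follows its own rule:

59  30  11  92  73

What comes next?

First digit: 5, 3, 1, 9, 7 → 5 (−2 each step, mod 10).
Second digit: +1 each step, mod 10; 9, 0, 1, 2, 3 → 4.
Putting it together: 54.

54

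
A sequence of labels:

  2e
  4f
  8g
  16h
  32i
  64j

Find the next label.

First component: ×2 each step, so 2, 4, 8, 16, 32, 64 → 128.
Letter — letters move forward 1 place in the alphabet: e, f, g, h, i, j → k.
So the next label is 128k.

128k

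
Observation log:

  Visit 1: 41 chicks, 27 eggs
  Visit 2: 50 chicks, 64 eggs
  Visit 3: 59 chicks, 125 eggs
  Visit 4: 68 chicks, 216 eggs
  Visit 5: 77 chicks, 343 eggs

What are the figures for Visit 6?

86 chicks, 512 eggs

Chicks: 41, 50, 59, 68, 77 → 86 (+9 each step).
Eggs: perfect cubes: 3³, 4³, 5³, …, so 27, 64, 125, 216, 343 → 512.
Putting it together: 86 chicks, 512 eggs.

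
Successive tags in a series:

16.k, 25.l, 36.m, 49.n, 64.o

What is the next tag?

81.p

First component: perfect squares: 4², 5², 6², …; 16, 25, 36, 49, 64 → 81.
For the letter, letters move forward 1 place in the alphabet: k, l, m, n, o → p.
So the next tag is 81.p.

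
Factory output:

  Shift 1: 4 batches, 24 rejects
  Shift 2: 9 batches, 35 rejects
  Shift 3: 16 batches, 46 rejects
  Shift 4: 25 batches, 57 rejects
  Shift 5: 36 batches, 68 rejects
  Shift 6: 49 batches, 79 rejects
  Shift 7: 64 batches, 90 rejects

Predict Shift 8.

Batches: 4, 9, 16, 25, 36, 49, 64 → 81 (perfect squares: 2², 3², 4², …).
Rejects — +11 each step: 24, 35, 46, 57, 68, 79, 90 → 101.
Combining the parts gives 81 batches, 101 rejects.

81 batches, 101 rejects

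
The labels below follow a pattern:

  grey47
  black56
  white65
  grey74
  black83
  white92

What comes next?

Shade goes grey, black, white, grey, black, white → grey (repeats grey → black → white).
Second component: +9 each step; 47, 56, 65, 74, 83, 92 → 101.
Combining the parts gives grey101.

grey101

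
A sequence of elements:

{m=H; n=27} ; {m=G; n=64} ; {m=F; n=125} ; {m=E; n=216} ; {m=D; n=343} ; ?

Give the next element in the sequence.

{m=C; n=512}

For the m, letters move back 1 place in the alphabet: H, G, F, E, D → C.
N: perfect cubes: 3³, 4³, 5³, …, so 27, 64, 125, 216, 343 → 512.
Putting it together: {m=C; n=512}.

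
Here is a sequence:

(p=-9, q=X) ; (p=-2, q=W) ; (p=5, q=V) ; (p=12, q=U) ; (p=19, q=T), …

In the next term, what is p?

26

P: +7 each step, so -9, -2, 5, 12, 19 → 26.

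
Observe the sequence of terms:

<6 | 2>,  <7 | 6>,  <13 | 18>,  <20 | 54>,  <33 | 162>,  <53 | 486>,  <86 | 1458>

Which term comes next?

<139 | 4374>

First coordinate: each term is the sum of the two before it, so 6, 7, 13, 20, 33, 53, 86 → 139.
Second coordinate: ×3 each step, so 2, 6, 18, 54, 162, 486, 1458 → 4374.
So the next term is <139 | 4374>.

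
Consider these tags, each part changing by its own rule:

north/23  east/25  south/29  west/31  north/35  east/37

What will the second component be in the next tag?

Second component: alternating steps +2, +4, +2, +4, …; 23, 25, 29, 31, 35, 37 → 41.

41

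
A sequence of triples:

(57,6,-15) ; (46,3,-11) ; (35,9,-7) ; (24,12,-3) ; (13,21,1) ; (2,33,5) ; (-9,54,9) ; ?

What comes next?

(-20,87,13)

First value: −11 each step, so 57, 46, 35, 24, 13, 2, -9 → -20.
Second value — each term is the sum of the two before it: 6, 3, 9, 12, 21, 33, 54 → 87.
Third value goes -15, -11, -7, -3, 1, 5, 9 → 13 (+4 each step).
Combining the parts gives (-20,87,13).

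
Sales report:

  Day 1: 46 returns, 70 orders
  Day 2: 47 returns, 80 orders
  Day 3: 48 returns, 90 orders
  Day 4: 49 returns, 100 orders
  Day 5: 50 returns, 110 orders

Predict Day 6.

Returns: +1 each step, so 46, 47, 48, 49, 50 → 51.
Orders — +10 each step: 70, 80, 90, 100, 110 → 120.
Combining the parts gives 51 returns, 120 orders.

51 returns, 120 orders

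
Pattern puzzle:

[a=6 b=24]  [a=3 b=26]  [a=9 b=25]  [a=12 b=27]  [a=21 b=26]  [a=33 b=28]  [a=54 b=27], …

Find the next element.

A goes 6, 3, 9, 12, 21, 33, 54 → 87 (each term is the sum of the two before it).
B: alternating steps +2, −1, +2, −1, …; 24, 26, 25, 27, 26, 28, 27 → 29.
Combining the parts gives [a=87 b=29].

[a=87 b=29]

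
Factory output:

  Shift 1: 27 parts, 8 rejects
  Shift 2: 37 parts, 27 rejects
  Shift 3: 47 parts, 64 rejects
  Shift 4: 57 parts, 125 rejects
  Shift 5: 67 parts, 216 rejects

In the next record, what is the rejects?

Rejects: 8, 27, 64, 125, 216 → 343 (perfect cubes: 2³, 3³, 4³, …).

343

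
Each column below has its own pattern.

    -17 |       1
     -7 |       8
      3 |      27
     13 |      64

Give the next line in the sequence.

First component: +10 each step; -17, -7, 3, 13 → 23.
Second component: 1, 8, 27, 64 → 125 (perfect cubes: 1³, 2³, 3³, …).
So the next line is 23  125.

23  125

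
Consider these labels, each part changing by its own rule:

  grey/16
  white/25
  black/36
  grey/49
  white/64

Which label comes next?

black/81

For the shade, repeats grey → white → black: grey, white, black, grey, white → black.
Second component — perfect squares: 4², 5², 6², …: 16, 25, 36, 49, 64 → 81.
Combining the parts gives black/81.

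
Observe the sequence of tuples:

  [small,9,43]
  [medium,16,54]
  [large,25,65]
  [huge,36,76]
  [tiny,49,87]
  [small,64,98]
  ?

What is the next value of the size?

medium

Size goes small, medium, large, huge, tiny, small → medium (repeats small → medium → large → huge → tiny).
Second coordinate: perfect squares: 3², 4², 5², …, so 9, 16, 25, 36, 49, 64 → 81.
Third coordinate: +11 each step; 43, 54, 65, 76, 87, 98 → 109.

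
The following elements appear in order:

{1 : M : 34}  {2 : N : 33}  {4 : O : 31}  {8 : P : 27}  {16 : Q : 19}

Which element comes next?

First value: 1, 2, 4, 8, 16 → 32 (×2 each step).
Letter: M, N, O, P, Q → R (letters move forward 1 place in the alphabet).
Third value: 34, 33, 31, 27, 19 → 3 (together with the first value always sums to 35).
So the next element is {32 : R : 3}.

{32 : R : 3}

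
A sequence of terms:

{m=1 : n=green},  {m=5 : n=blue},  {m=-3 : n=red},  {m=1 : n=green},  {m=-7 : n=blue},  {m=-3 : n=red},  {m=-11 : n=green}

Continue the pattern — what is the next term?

{m=-7 : n=blue}

M: 1, 5, -3, 1, -7, -3, -11 → -7 (alternating steps +4, −8, +4, −8, …).
N: repeats green → blue → red, so green, blue, red, green, blue, red, green → blue.
Putting it together: {m=-7 : n=blue}.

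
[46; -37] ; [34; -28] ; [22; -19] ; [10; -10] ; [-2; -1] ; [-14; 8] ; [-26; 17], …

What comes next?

First slot: −12 each step; 46, 34, 22, 10, -2, -14, -26 → -38.
Second slot — +9 each step: -37, -28, -19, -10, -1, 8, 17 → 26.
Putting it together: [-38; 26].

[-38; 26]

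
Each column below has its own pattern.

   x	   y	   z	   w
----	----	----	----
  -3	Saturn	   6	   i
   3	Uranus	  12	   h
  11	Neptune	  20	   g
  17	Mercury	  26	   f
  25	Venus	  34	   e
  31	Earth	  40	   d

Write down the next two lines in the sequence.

Column x — alternating steps +6, +8, +6, +8, …: -3, 3, 11, 17, 25, 31 → 39 → 45.
Column y: runs through the planets Mercury→Neptune; Saturn, Uranus, Neptune, Mercury, Venus, Earth → Mars → Jupiter.
Column z: 6, 12, 20, 26, 34, 40 → 48 → 54 (always 9 more than the column x).
For the column w, letters move back 1 place in the alphabet: i, h, g, f, e, d → c → b.
Putting the parts together: 39  Mars  48  c and then 45  Jupiter  54  b.

39  Mars  48  c; 45  Jupiter  54  b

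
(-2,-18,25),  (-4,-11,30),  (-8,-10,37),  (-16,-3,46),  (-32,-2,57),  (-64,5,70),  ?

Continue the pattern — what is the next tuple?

First value: ×2 each step, so -2, -4, -8, -16, -32, -64 → -128.
Second value: alternating steps +7, +1, +7, +1, …, so -18, -11, -10, -3, -2, 5 → 6.
Third value: differences are 5, 7, 9, … (increasing by 2 each time), so 25, 30, 37, 46, 57, 70 → 85.
So the next tuple is (-128,6,85).

(-128,6,85)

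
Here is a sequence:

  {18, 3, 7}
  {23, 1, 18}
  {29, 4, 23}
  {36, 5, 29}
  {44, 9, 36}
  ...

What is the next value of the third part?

First part: differences are 5, 6, 7, … (increasing by 1 each time); 18, 23, 29, 36, 44 → 53.
For the third part, always the previous value of the first part: 7, 18, 23, 29, 36 → 44.

44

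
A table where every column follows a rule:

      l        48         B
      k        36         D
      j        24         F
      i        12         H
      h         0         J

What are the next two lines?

For the first letter, letters move back 1 place in the alphabet: l, k, j, i, h → g → f.
Second component — −12 each step: 48, 36, 24, 12, 0 → -12 → -24.
Second letter — letters move forward 2 places in the alphabet: B, D, F, H, J → L → N.
Putting the parts together: g  -12  L and then f  -24  N.

g  -12  L; f  -24  N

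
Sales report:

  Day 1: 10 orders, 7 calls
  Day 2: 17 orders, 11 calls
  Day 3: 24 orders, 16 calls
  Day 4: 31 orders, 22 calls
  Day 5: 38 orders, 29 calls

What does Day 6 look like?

Orders: +7 each step; 10, 17, 24, 31, 38 → 45.
Calls: 7, 11, 16, 22, 29 → 37 (differences are 4, 5, 6, … (increasing by 1 each time)).
Putting it together: 45 orders, 37 calls.

45 orders, 37 calls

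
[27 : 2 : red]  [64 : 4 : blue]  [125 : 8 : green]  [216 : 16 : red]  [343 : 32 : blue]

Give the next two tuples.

First part goes 27, 64, 125, 216, 343 → 512 → 729 (perfect cubes: 3³, 4³, 5³, …).
Second part: ×2 each step; 2, 4, 8, 16, 32 → 64 → 128.
Colour goes red, blue, green, red, blue → green → red (repeats red → blue → green).
Putting the parts together: [512 : 64 : green] and then [729 : 128 : red].

[512 : 64 : green], [729 : 128 : red]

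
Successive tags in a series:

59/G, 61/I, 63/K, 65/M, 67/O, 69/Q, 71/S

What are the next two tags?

First component — +2 each step: 59, 61, 63, 65, 67, 69, 71 → 73 → 75.
Letter: letters move forward 2 places in the alphabet, so G, I, K, M, O, Q, S → U → W.
Putting the parts together: 73/U and then 75/W.

73/U, 75/W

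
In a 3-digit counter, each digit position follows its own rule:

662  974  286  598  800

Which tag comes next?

112

For the first digit, +3 each step, mod 10: 6, 9, 2, 5, 8 → 1.
Second digit: 6, 7, 8, 9, 0 → 1 (+1 each step, mod 10).
Third digit: +2 each step, mod 10; 2, 4, 6, 8, 0 → 2.
Putting it together: 112.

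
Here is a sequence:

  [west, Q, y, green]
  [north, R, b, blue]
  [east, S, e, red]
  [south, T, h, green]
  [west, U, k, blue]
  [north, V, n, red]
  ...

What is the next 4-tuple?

[east, W, q, green]

For the direction, repeats west → north → east → south: west, north, east, south, west, north → east.
For the first letter, letters move forward 1 place in the alphabet: Q, R, S, T, U, V → W.
Second letter: letters move forward 3 places in the alphabet, wrapping Z→A, so y, b, e, h, k, n → q.
Colour: repeats green → blue → red; green, blue, red, green, blue, red → green.
Combining the parts gives [east, W, q, green].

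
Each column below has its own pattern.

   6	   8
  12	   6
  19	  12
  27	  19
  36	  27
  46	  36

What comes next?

57  46

First component: differences are 6, 7, 8, … (increasing by 1 each time); 6, 12, 19, 27, 36, 46 → 57.
For the second component, always the previous value of the first component: 8, 6, 12, 19, 27, 36 → 46.
Combining the parts gives 57  46.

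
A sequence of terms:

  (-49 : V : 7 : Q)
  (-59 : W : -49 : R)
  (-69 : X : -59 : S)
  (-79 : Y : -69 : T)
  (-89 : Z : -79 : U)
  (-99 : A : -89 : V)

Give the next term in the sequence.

First coordinate goes -49, -59, -69, -79, -89, -99 → -109 (−10 each step).
For the first letter, letters move forward 1 place in the alphabet, wrapping Z→A: V, W, X, Y, Z, A → B.
Third coordinate — always the previous value of the first coordinate: 7, -49, -59, -69, -79, -89 → -99.
Second letter — letters move forward 1 place in the alphabet: Q, R, S, T, U, V → W.
So the next term is (-109 : B : -99 : W).

(-109 : B : -99 : W)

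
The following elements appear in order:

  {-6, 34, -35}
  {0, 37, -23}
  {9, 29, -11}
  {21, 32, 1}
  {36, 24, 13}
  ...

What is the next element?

{54, 27, 25}

First component: differences are 6, 9, 12, … (increasing by 3 each time); -6, 0, 9, 21, 36 → 54.
Second component: alternating steps +3, −8, +3, −8, …, so 34, 37, 29, 32, 24 → 27.
Third component: +12 each step; -35, -23, -11, 1, 13 → 25.
Combining the parts gives {54, 27, 25}.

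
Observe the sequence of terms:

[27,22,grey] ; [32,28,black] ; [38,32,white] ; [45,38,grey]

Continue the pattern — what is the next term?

[53,42,black]

First slot goes 27, 32, 38, 45 → 53 (differences are 5, 6, 7, … (increasing by 1 each time)).
Second slot: alternating steps +6, +4, +6, +4, …, so 22, 28, 32, 38 → 42.
Shade: repeats grey → black → white; grey, black, white, grey → black.
Combining the parts gives [53,42,black].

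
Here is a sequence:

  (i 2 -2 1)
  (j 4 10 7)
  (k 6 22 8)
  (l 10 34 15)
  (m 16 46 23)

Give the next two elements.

Letter — letters move forward 1 place in the alphabet: i, j, k, l, m → n → o.
Second coordinate goes 2, 4, 6, 10, 16 → 26 → 42 (each term is the sum of the two before it).
Third coordinate: +12 each step, so -2, 10, 22, 34, 46 → 58 → 70.
Fourth coordinate: each term is the sum of the two before it, so 1, 7, 8, 15, 23 → 38 → 61.
Putting the parts together: (n 26 58 38) and then (o 42 70 61).

(n 26 58 38), (o 42 70 61)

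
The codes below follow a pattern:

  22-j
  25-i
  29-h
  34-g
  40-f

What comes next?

47-e

First component: differences are 3, 4, 5, … (increasing by 1 each time), so 22, 25, 29, 34, 40 → 47.
Letter goes j, i, h, g, f → e (letters move back 1 place in the alphabet).
So the next code is 47-e.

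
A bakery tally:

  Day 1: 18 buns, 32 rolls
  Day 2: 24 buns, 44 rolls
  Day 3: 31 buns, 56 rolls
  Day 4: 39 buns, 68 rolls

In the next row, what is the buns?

48

Buns — differences are 6, 7, 8, … (increasing by 1 each time): 18, 24, 31, 39 → 48.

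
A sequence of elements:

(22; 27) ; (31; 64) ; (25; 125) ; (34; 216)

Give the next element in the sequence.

(28; 343)

For the first component, alternating steps +9, −6, +9, −6, …: 22, 31, 25, 34 → 28.
Second component: 27, 64, 125, 216 → 343 (perfect cubes: 3³, 4³, 5³, …).
Combining the parts gives (28; 343).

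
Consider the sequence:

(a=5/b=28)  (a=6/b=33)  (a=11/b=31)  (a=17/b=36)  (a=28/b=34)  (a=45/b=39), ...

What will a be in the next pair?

73

A: each term is the sum of the two before it, so 5, 6, 11, 17, 28, 45 → 73.
B: 28, 33, 31, 36, 34, 39 → 37 (alternating steps +5, −2, +5, −2, …).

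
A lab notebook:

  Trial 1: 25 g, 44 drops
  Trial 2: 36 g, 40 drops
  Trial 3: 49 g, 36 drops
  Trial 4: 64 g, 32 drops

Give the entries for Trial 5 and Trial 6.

G — perfect squares: 5², 6², 7², …: 25, 36, 49, 64 → 81 → 100.
Drops: −4 each step, so 44, 40, 36, 32 → 28 → 24.
So the next two rows are 81 g, 28 drops and 100 g, 24 drops.

81 g, 28 drops; 100 g, 24 drops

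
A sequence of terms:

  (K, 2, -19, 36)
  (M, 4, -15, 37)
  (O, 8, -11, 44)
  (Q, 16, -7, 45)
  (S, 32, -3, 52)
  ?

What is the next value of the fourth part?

Fourth part: 36, 37, 44, 45, 52 → 53 (alternating steps +1, +7, +1, +7, …).

53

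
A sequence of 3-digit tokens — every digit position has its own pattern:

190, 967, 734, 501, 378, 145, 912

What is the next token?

For the first digit, −2 each step, mod 10: 1, 9, 7, 5, 3, 1, 9 → 7.
Second digit: 9, 6, 3, 0, 7, 4, 1 → 8 (−3 each step, mod 10).
Third digit: −3 each step, mod 10, so 0, 7, 4, 1, 8, 5, 2 → 9.
Combining the parts gives 789.

789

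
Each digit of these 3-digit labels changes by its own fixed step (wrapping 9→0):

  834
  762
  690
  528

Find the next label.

456

First digit: −1 each step, mod 10, so 8, 7, 6, 5 → 4.
For the second digit, +3 each step, mod 10: 3, 6, 9, 2 → 5.
For the third digit, −2 each step, mod 10: 4, 2, 0, 8 → 6.
Putting it together: 456.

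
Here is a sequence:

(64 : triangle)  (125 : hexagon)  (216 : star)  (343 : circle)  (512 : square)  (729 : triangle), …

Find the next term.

First coordinate: perfect cubes: 4³, 5³, 6³, …; 64, 125, 216, 343, 512, 729 → 1000.
For the shape, repeats triangle → hexagon → star → circle → square: triangle, hexagon, star, circle, square, triangle → hexagon.
Combining the parts gives (1000 : hexagon).

(1000 : hexagon)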